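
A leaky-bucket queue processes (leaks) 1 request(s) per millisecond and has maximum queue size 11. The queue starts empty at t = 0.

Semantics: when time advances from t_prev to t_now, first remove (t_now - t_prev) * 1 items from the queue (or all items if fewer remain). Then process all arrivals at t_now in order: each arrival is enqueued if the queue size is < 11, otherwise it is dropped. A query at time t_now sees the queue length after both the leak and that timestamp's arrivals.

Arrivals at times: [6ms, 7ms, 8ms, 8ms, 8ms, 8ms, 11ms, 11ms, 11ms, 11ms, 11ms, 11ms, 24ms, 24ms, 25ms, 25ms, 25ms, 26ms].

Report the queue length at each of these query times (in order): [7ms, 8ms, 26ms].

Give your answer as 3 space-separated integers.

Answer: 1 4 4

Derivation:
Queue lengths at query times:
  query t=7ms: backlog = 1
  query t=8ms: backlog = 4
  query t=26ms: backlog = 4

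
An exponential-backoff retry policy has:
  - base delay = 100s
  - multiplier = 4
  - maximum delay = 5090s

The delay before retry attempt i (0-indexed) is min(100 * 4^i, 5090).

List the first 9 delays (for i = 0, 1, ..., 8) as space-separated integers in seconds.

Answer: 100 400 1600 5090 5090 5090 5090 5090 5090

Derivation:
Computing each delay:
  i=0: min(100*4^0, 5090) = 100
  i=1: min(100*4^1, 5090) = 400
  i=2: min(100*4^2, 5090) = 1600
  i=3: min(100*4^3, 5090) = 5090
  i=4: min(100*4^4, 5090) = 5090
  i=5: min(100*4^5, 5090) = 5090
  i=6: min(100*4^6, 5090) = 5090
  i=7: min(100*4^7, 5090) = 5090
  i=8: min(100*4^8, 5090) = 5090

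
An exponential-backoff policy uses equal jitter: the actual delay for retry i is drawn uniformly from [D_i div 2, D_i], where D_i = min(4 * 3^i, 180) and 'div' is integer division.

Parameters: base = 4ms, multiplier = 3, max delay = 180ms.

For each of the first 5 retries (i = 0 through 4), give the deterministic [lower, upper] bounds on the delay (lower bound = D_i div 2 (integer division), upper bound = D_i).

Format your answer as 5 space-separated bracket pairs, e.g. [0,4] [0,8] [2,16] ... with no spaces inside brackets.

Answer: [2,4] [6,12] [18,36] [54,108] [90,180]

Derivation:
Computing bounds per retry:
  i=0: D_i=min(4*3^0,180)=4, bounds=[2,4]
  i=1: D_i=min(4*3^1,180)=12, bounds=[6,12]
  i=2: D_i=min(4*3^2,180)=36, bounds=[18,36]
  i=3: D_i=min(4*3^3,180)=108, bounds=[54,108]
  i=4: D_i=min(4*3^4,180)=180, bounds=[90,180]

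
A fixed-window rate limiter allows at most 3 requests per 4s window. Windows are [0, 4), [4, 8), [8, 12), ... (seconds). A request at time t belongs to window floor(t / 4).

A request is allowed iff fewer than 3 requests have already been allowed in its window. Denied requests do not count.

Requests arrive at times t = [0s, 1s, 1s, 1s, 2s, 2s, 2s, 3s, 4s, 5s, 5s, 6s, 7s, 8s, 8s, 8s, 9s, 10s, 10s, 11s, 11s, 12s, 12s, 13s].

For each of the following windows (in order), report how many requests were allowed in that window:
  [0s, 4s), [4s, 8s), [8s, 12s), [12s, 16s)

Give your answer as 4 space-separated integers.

Answer: 3 3 3 3

Derivation:
Processing requests:
  req#1 t=0s (window 0): ALLOW
  req#2 t=1s (window 0): ALLOW
  req#3 t=1s (window 0): ALLOW
  req#4 t=1s (window 0): DENY
  req#5 t=2s (window 0): DENY
  req#6 t=2s (window 0): DENY
  req#7 t=2s (window 0): DENY
  req#8 t=3s (window 0): DENY
  req#9 t=4s (window 1): ALLOW
  req#10 t=5s (window 1): ALLOW
  req#11 t=5s (window 1): ALLOW
  req#12 t=6s (window 1): DENY
  req#13 t=7s (window 1): DENY
  req#14 t=8s (window 2): ALLOW
  req#15 t=8s (window 2): ALLOW
  req#16 t=8s (window 2): ALLOW
  req#17 t=9s (window 2): DENY
  req#18 t=10s (window 2): DENY
  req#19 t=10s (window 2): DENY
  req#20 t=11s (window 2): DENY
  req#21 t=11s (window 2): DENY
  req#22 t=12s (window 3): ALLOW
  req#23 t=12s (window 3): ALLOW
  req#24 t=13s (window 3): ALLOW

Allowed counts by window: 3 3 3 3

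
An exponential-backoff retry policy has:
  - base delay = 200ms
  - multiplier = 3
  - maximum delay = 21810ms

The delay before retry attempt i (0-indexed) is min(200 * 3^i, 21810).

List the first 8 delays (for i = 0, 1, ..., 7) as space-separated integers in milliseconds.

Answer: 200 600 1800 5400 16200 21810 21810 21810

Derivation:
Computing each delay:
  i=0: min(200*3^0, 21810) = 200
  i=1: min(200*3^1, 21810) = 600
  i=2: min(200*3^2, 21810) = 1800
  i=3: min(200*3^3, 21810) = 5400
  i=4: min(200*3^4, 21810) = 16200
  i=5: min(200*3^5, 21810) = 21810
  i=6: min(200*3^6, 21810) = 21810
  i=7: min(200*3^7, 21810) = 21810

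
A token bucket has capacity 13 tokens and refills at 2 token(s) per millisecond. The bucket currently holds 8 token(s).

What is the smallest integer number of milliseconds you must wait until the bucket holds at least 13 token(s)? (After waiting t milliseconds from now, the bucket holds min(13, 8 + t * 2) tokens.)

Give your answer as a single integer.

Answer: 3

Derivation:
Need 8 + t * 2 >= 13, so t >= 5/2.
Smallest integer t = ceil(5/2) = 3.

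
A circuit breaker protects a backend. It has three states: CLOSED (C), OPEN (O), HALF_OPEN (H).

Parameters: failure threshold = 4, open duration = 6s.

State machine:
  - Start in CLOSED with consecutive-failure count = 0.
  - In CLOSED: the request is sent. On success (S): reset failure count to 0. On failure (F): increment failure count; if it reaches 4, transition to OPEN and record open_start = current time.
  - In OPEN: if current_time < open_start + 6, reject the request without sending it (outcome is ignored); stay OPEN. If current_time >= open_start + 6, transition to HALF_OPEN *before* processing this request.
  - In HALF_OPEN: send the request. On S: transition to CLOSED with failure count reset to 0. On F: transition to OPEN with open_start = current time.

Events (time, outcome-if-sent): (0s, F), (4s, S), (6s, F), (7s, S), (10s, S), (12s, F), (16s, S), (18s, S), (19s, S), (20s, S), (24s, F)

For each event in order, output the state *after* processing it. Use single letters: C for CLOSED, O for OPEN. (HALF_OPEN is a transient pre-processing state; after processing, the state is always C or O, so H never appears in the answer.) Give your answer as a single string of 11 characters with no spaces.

State after each event:
  event#1 t=0s outcome=F: state=CLOSED
  event#2 t=4s outcome=S: state=CLOSED
  event#3 t=6s outcome=F: state=CLOSED
  event#4 t=7s outcome=S: state=CLOSED
  event#5 t=10s outcome=S: state=CLOSED
  event#6 t=12s outcome=F: state=CLOSED
  event#7 t=16s outcome=S: state=CLOSED
  event#8 t=18s outcome=S: state=CLOSED
  event#9 t=19s outcome=S: state=CLOSED
  event#10 t=20s outcome=S: state=CLOSED
  event#11 t=24s outcome=F: state=CLOSED

Answer: CCCCCCCCCCC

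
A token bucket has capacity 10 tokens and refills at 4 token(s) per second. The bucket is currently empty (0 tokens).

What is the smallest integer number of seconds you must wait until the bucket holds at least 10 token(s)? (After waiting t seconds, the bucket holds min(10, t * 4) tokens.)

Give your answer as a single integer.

Answer: 3

Derivation:
Need t * 4 >= 10, so t >= 10/4.
Smallest integer t = ceil(10/4) = 3.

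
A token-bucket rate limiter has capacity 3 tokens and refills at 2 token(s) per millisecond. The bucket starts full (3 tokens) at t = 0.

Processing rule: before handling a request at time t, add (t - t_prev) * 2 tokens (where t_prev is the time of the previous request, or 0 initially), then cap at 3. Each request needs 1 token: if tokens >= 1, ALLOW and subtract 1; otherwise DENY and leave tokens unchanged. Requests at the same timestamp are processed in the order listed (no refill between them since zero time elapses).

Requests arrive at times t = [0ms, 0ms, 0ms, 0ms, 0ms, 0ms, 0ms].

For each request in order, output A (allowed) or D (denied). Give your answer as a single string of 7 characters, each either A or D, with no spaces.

Simulating step by step:
  req#1 t=0ms: ALLOW
  req#2 t=0ms: ALLOW
  req#3 t=0ms: ALLOW
  req#4 t=0ms: DENY
  req#5 t=0ms: DENY
  req#6 t=0ms: DENY
  req#7 t=0ms: DENY

Answer: AAADDDD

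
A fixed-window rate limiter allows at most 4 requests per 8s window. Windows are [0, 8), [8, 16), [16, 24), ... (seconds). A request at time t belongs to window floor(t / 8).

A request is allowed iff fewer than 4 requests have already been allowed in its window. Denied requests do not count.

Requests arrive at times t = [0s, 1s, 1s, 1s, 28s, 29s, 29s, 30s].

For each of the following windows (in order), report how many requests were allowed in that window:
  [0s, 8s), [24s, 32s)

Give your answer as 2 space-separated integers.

Processing requests:
  req#1 t=0s (window 0): ALLOW
  req#2 t=1s (window 0): ALLOW
  req#3 t=1s (window 0): ALLOW
  req#4 t=1s (window 0): ALLOW
  req#5 t=28s (window 3): ALLOW
  req#6 t=29s (window 3): ALLOW
  req#7 t=29s (window 3): ALLOW
  req#8 t=30s (window 3): ALLOW

Allowed counts by window: 4 4

Answer: 4 4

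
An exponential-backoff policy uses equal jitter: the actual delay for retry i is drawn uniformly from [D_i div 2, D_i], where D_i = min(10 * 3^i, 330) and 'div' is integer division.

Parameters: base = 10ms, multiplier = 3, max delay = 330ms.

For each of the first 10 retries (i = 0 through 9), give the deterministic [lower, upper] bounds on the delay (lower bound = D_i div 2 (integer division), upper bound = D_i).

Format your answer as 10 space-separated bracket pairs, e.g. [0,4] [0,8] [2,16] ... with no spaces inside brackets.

Answer: [5,10] [15,30] [45,90] [135,270] [165,330] [165,330] [165,330] [165,330] [165,330] [165,330]

Derivation:
Computing bounds per retry:
  i=0: D_i=min(10*3^0,330)=10, bounds=[5,10]
  i=1: D_i=min(10*3^1,330)=30, bounds=[15,30]
  i=2: D_i=min(10*3^2,330)=90, bounds=[45,90]
  i=3: D_i=min(10*3^3,330)=270, bounds=[135,270]
  i=4: D_i=min(10*3^4,330)=330, bounds=[165,330]
  i=5: D_i=min(10*3^5,330)=330, bounds=[165,330]
  i=6: D_i=min(10*3^6,330)=330, bounds=[165,330]
  i=7: D_i=min(10*3^7,330)=330, bounds=[165,330]
  i=8: D_i=min(10*3^8,330)=330, bounds=[165,330]
  i=9: D_i=min(10*3^9,330)=330, bounds=[165,330]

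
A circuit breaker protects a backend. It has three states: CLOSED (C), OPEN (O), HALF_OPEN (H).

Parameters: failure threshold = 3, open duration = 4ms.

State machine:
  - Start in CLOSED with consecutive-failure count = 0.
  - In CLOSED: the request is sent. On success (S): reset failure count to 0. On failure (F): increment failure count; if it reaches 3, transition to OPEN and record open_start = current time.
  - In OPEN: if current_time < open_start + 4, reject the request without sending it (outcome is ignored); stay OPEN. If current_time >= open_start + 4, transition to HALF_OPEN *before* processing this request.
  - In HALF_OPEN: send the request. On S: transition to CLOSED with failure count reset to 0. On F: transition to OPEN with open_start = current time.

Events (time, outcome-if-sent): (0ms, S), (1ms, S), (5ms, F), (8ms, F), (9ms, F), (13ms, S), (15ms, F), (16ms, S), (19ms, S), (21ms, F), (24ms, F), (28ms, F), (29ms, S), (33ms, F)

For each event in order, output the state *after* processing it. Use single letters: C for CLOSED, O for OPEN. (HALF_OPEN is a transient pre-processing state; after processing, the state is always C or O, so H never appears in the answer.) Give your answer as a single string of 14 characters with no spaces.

Answer: CCCCOCCCCCCOOO

Derivation:
State after each event:
  event#1 t=0ms outcome=S: state=CLOSED
  event#2 t=1ms outcome=S: state=CLOSED
  event#3 t=5ms outcome=F: state=CLOSED
  event#4 t=8ms outcome=F: state=CLOSED
  event#5 t=9ms outcome=F: state=OPEN
  event#6 t=13ms outcome=S: state=CLOSED
  event#7 t=15ms outcome=F: state=CLOSED
  event#8 t=16ms outcome=S: state=CLOSED
  event#9 t=19ms outcome=S: state=CLOSED
  event#10 t=21ms outcome=F: state=CLOSED
  event#11 t=24ms outcome=F: state=CLOSED
  event#12 t=28ms outcome=F: state=OPEN
  event#13 t=29ms outcome=S: state=OPEN
  event#14 t=33ms outcome=F: state=OPEN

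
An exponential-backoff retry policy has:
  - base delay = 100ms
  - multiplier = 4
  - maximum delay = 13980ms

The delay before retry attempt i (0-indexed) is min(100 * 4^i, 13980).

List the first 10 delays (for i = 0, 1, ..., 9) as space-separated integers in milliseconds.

Computing each delay:
  i=0: min(100*4^0, 13980) = 100
  i=1: min(100*4^1, 13980) = 400
  i=2: min(100*4^2, 13980) = 1600
  i=3: min(100*4^3, 13980) = 6400
  i=4: min(100*4^4, 13980) = 13980
  i=5: min(100*4^5, 13980) = 13980
  i=6: min(100*4^6, 13980) = 13980
  i=7: min(100*4^7, 13980) = 13980
  i=8: min(100*4^8, 13980) = 13980
  i=9: min(100*4^9, 13980) = 13980

Answer: 100 400 1600 6400 13980 13980 13980 13980 13980 13980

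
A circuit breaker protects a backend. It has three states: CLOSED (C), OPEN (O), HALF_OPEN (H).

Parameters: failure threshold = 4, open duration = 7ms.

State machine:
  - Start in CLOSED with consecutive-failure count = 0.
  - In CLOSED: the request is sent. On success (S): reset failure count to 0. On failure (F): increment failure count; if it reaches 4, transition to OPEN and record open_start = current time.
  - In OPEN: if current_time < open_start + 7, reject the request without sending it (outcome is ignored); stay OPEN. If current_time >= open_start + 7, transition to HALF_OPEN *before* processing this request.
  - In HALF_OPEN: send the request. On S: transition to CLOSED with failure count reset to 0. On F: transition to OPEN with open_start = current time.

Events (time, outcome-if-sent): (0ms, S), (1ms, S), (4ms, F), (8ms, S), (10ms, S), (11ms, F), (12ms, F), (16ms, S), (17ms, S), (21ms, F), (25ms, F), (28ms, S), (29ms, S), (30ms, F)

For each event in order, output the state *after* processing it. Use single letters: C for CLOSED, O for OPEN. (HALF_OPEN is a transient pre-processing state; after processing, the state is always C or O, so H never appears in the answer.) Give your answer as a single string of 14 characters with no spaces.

Answer: CCCCCCCCCCCCCC

Derivation:
State after each event:
  event#1 t=0ms outcome=S: state=CLOSED
  event#2 t=1ms outcome=S: state=CLOSED
  event#3 t=4ms outcome=F: state=CLOSED
  event#4 t=8ms outcome=S: state=CLOSED
  event#5 t=10ms outcome=S: state=CLOSED
  event#6 t=11ms outcome=F: state=CLOSED
  event#7 t=12ms outcome=F: state=CLOSED
  event#8 t=16ms outcome=S: state=CLOSED
  event#9 t=17ms outcome=S: state=CLOSED
  event#10 t=21ms outcome=F: state=CLOSED
  event#11 t=25ms outcome=F: state=CLOSED
  event#12 t=28ms outcome=S: state=CLOSED
  event#13 t=29ms outcome=S: state=CLOSED
  event#14 t=30ms outcome=F: state=CLOSED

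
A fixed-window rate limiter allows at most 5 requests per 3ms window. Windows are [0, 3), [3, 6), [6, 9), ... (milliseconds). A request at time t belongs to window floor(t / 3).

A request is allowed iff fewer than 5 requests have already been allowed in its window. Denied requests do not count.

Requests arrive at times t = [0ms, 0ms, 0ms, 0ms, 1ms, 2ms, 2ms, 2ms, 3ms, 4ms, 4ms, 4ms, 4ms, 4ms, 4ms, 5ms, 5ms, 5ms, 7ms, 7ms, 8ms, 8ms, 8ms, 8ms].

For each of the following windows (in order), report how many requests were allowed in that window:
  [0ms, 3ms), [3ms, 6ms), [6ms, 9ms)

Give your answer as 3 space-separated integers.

Processing requests:
  req#1 t=0ms (window 0): ALLOW
  req#2 t=0ms (window 0): ALLOW
  req#3 t=0ms (window 0): ALLOW
  req#4 t=0ms (window 0): ALLOW
  req#5 t=1ms (window 0): ALLOW
  req#6 t=2ms (window 0): DENY
  req#7 t=2ms (window 0): DENY
  req#8 t=2ms (window 0): DENY
  req#9 t=3ms (window 1): ALLOW
  req#10 t=4ms (window 1): ALLOW
  req#11 t=4ms (window 1): ALLOW
  req#12 t=4ms (window 1): ALLOW
  req#13 t=4ms (window 1): ALLOW
  req#14 t=4ms (window 1): DENY
  req#15 t=4ms (window 1): DENY
  req#16 t=5ms (window 1): DENY
  req#17 t=5ms (window 1): DENY
  req#18 t=5ms (window 1): DENY
  req#19 t=7ms (window 2): ALLOW
  req#20 t=7ms (window 2): ALLOW
  req#21 t=8ms (window 2): ALLOW
  req#22 t=8ms (window 2): ALLOW
  req#23 t=8ms (window 2): ALLOW
  req#24 t=8ms (window 2): DENY

Allowed counts by window: 5 5 5

Answer: 5 5 5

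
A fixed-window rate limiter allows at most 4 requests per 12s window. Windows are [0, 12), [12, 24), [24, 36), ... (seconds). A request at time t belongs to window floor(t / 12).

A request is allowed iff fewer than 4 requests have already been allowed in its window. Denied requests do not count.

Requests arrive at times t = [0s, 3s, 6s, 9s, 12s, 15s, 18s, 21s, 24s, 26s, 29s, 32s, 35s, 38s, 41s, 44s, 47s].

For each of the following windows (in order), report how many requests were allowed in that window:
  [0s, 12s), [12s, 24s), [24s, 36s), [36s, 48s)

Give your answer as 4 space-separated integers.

Answer: 4 4 4 4

Derivation:
Processing requests:
  req#1 t=0s (window 0): ALLOW
  req#2 t=3s (window 0): ALLOW
  req#3 t=6s (window 0): ALLOW
  req#4 t=9s (window 0): ALLOW
  req#5 t=12s (window 1): ALLOW
  req#6 t=15s (window 1): ALLOW
  req#7 t=18s (window 1): ALLOW
  req#8 t=21s (window 1): ALLOW
  req#9 t=24s (window 2): ALLOW
  req#10 t=26s (window 2): ALLOW
  req#11 t=29s (window 2): ALLOW
  req#12 t=32s (window 2): ALLOW
  req#13 t=35s (window 2): DENY
  req#14 t=38s (window 3): ALLOW
  req#15 t=41s (window 3): ALLOW
  req#16 t=44s (window 3): ALLOW
  req#17 t=47s (window 3): ALLOW

Allowed counts by window: 4 4 4 4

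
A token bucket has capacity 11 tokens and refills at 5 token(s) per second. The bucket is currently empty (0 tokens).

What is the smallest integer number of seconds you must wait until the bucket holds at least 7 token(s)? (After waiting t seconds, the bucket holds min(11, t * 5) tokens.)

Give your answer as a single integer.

Answer: 2

Derivation:
Need t * 5 >= 7, so t >= 7/5.
Smallest integer t = ceil(7/5) = 2.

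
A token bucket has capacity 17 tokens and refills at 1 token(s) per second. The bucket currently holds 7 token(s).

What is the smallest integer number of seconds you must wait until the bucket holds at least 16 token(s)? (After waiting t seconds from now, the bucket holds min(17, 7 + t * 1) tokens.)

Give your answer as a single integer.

Need 7 + t * 1 >= 16, so t >= 9/1.
Smallest integer t = ceil(9/1) = 9.

Answer: 9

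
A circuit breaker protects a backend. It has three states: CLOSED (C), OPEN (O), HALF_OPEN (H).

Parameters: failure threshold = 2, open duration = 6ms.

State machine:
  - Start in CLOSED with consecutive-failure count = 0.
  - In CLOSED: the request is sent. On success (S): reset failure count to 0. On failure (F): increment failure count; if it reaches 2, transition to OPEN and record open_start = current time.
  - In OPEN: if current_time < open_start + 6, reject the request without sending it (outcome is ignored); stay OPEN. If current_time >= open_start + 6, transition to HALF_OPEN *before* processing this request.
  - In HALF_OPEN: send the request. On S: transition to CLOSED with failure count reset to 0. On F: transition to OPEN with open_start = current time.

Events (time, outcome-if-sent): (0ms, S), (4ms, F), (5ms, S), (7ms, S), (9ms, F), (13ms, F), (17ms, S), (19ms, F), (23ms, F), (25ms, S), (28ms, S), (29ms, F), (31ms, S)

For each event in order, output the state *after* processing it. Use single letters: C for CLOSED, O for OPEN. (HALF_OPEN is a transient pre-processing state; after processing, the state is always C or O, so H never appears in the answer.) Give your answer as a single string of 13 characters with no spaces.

State after each event:
  event#1 t=0ms outcome=S: state=CLOSED
  event#2 t=4ms outcome=F: state=CLOSED
  event#3 t=5ms outcome=S: state=CLOSED
  event#4 t=7ms outcome=S: state=CLOSED
  event#5 t=9ms outcome=F: state=CLOSED
  event#6 t=13ms outcome=F: state=OPEN
  event#7 t=17ms outcome=S: state=OPEN
  event#8 t=19ms outcome=F: state=OPEN
  event#9 t=23ms outcome=F: state=OPEN
  event#10 t=25ms outcome=S: state=CLOSED
  event#11 t=28ms outcome=S: state=CLOSED
  event#12 t=29ms outcome=F: state=CLOSED
  event#13 t=31ms outcome=S: state=CLOSED

Answer: CCCCCOOOOCCCC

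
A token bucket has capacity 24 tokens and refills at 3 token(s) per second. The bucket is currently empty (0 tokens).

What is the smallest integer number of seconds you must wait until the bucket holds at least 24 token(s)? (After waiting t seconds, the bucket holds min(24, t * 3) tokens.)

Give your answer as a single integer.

Answer: 8

Derivation:
Need t * 3 >= 24, so t >= 24/3.
Smallest integer t = ceil(24/3) = 8.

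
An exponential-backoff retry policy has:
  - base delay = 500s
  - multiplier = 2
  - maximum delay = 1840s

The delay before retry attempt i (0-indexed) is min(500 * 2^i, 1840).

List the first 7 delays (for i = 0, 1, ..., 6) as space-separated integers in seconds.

Computing each delay:
  i=0: min(500*2^0, 1840) = 500
  i=1: min(500*2^1, 1840) = 1000
  i=2: min(500*2^2, 1840) = 1840
  i=3: min(500*2^3, 1840) = 1840
  i=4: min(500*2^4, 1840) = 1840
  i=5: min(500*2^5, 1840) = 1840
  i=6: min(500*2^6, 1840) = 1840

Answer: 500 1000 1840 1840 1840 1840 1840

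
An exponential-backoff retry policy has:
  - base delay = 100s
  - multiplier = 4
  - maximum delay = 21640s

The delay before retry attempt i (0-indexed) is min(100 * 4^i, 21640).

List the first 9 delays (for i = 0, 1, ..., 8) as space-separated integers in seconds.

Answer: 100 400 1600 6400 21640 21640 21640 21640 21640

Derivation:
Computing each delay:
  i=0: min(100*4^0, 21640) = 100
  i=1: min(100*4^1, 21640) = 400
  i=2: min(100*4^2, 21640) = 1600
  i=3: min(100*4^3, 21640) = 6400
  i=4: min(100*4^4, 21640) = 21640
  i=5: min(100*4^5, 21640) = 21640
  i=6: min(100*4^6, 21640) = 21640
  i=7: min(100*4^7, 21640) = 21640
  i=8: min(100*4^8, 21640) = 21640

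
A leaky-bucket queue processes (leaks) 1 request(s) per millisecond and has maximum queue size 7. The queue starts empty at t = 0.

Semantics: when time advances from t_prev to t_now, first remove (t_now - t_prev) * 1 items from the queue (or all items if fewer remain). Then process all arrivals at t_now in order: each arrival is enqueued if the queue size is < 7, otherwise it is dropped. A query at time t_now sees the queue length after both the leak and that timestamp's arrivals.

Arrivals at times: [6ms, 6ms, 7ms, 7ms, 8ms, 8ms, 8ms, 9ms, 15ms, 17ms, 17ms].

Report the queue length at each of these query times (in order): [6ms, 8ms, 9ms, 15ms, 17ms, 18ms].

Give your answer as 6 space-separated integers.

Queue lengths at query times:
  query t=6ms: backlog = 2
  query t=8ms: backlog = 5
  query t=9ms: backlog = 5
  query t=15ms: backlog = 1
  query t=17ms: backlog = 2
  query t=18ms: backlog = 1

Answer: 2 5 5 1 2 1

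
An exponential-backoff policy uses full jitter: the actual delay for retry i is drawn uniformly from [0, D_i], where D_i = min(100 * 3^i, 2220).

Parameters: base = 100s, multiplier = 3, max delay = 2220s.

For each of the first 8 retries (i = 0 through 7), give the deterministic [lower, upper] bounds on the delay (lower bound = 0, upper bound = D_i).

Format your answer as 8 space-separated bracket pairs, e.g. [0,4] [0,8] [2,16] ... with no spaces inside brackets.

Computing bounds per retry:
  i=0: D_i=min(100*3^0,2220)=100, bounds=[0,100]
  i=1: D_i=min(100*3^1,2220)=300, bounds=[0,300]
  i=2: D_i=min(100*3^2,2220)=900, bounds=[0,900]
  i=3: D_i=min(100*3^3,2220)=2220, bounds=[0,2220]
  i=4: D_i=min(100*3^4,2220)=2220, bounds=[0,2220]
  i=5: D_i=min(100*3^5,2220)=2220, bounds=[0,2220]
  i=6: D_i=min(100*3^6,2220)=2220, bounds=[0,2220]
  i=7: D_i=min(100*3^7,2220)=2220, bounds=[0,2220]

Answer: [0,100] [0,300] [0,900] [0,2220] [0,2220] [0,2220] [0,2220] [0,2220]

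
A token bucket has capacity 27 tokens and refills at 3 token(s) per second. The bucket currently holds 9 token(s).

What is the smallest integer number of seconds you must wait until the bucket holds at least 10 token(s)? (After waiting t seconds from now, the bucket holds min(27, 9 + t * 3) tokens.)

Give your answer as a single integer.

Need 9 + t * 3 >= 10, so t >= 1/3.
Smallest integer t = ceil(1/3) = 1.

Answer: 1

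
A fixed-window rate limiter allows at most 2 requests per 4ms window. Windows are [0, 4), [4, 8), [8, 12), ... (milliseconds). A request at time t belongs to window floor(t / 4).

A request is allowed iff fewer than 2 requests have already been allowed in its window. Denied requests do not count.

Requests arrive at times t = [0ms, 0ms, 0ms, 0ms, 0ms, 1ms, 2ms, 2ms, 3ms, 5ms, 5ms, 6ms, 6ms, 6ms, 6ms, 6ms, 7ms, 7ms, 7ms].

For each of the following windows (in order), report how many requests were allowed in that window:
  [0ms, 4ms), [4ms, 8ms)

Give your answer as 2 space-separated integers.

Answer: 2 2

Derivation:
Processing requests:
  req#1 t=0ms (window 0): ALLOW
  req#2 t=0ms (window 0): ALLOW
  req#3 t=0ms (window 0): DENY
  req#4 t=0ms (window 0): DENY
  req#5 t=0ms (window 0): DENY
  req#6 t=1ms (window 0): DENY
  req#7 t=2ms (window 0): DENY
  req#8 t=2ms (window 0): DENY
  req#9 t=3ms (window 0): DENY
  req#10 t=5ms (window 1): ALLOW
  req#11 t=5ms (window 1): ALLOW
  req#12 t=6ms (window 1): DENY
  req#13 t=6ms (window 1): DENY
  req#14 t=6ms (window 1): DENY
  req#15 t=6ms (window 1): DENY
  req#16 t=6ms (window 1): DENY
  req#17 t=7ms (window 1): DENY
  req#18 t=7ms (window 1): DENY
  req#19 t=7ms (window 1): DENY

Allowed counts by window: 2 2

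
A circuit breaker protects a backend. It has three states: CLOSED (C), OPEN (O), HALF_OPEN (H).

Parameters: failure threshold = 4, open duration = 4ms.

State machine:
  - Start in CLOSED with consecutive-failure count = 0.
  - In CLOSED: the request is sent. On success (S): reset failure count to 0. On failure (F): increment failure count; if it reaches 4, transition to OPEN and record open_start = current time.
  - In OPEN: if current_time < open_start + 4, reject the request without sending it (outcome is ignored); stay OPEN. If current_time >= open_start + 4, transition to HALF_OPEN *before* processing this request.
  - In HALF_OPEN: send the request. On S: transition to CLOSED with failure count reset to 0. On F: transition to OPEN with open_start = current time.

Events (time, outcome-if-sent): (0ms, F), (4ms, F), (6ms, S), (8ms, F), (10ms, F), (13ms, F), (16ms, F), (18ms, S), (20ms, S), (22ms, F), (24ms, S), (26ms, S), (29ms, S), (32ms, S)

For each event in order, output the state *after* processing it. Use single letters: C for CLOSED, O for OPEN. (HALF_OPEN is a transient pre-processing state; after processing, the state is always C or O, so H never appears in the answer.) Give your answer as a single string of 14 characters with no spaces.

Answer: CCCCCCOOCCCCCC

Derivation:
State after each event:
  event#1 t=0ms outcome=F: state=CLOSED
  event#2 t=4ms outcome=F: state=CLOSED
  event#3 t=6ms outcome=S: state=CLOSED
  event#4 t=8ms outcome=F: state=CLOSED
  event#5 t=10ms outcome=F: state=CLOSED
  event#6 t=13ms outcome=F: state=CLOSED
  event#7 t=16ms outcome=F: state=OPEN
  event#8 t=18ms outcome=S: state=OPEN
  event#9 t=20ms outcome=S: state=CLOSED
  event#10 t=22ms outcome=F: state=CLOSED
  event#11 t=24ms outcome=S: state=CLOSED
  event#12 t=26ms outcome=S: state=CLOSED
  event#13 t=29ms outcome=S: state=CLOSED
  event#14 t=32ms outcome=S: state=CLOSED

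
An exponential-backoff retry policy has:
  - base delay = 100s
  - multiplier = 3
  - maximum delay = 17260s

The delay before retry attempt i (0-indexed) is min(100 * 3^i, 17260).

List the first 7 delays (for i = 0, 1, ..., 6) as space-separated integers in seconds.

Answer: 100 300 900 2700 8100 17260 17260

Derivation:
Computing each delay:
  i=0: min(100*3^0, 17260) = 100
  i=1: min(100*3^1, 17260) = 300
  i=2: min(100*3^2, 17260) = 900
  i=3: min(100*3^3, 17260) = 2700
  i=4: min(100*3^4, 17260) = 8100
  i=5: min(100*3^5, 17260) = 17260
  i=6: min(100*3^6, 17260) = 17260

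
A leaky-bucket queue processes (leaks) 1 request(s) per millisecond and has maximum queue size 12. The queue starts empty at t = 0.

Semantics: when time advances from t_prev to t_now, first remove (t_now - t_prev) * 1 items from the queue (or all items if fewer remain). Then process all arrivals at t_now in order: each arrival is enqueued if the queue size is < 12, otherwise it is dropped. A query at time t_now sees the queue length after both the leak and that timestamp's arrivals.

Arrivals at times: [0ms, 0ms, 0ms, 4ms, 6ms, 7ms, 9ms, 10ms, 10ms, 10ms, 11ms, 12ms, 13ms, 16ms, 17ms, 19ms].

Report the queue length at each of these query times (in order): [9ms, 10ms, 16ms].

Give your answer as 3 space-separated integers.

Answer: 1 3 1

Derivation:
Queue lengths at query times:
  query t=9ms: backlog = 1
  query t=10ms: backlog = 3
  query t=16ms: backlog = 1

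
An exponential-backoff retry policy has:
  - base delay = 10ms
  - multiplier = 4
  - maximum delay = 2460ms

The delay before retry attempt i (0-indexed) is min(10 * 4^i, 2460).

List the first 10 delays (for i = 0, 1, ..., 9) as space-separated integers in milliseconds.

Answer: 10 40 160 640 2460 2460 2460 2460 2460 2460

Derivation:
Computing each delay:
  i=0: min(10*4^0, 2460) = 10
  i=1: min(10*4^1, 2460) = 40
  i=2: min(10*4^2, 2460) = 160
  i=3: min(10*4^3, 2460) = 640
  i=4: min(10*4^4, 2460) = 2460
  i=5: min(10*4^5, 2460) = 2460
  i=6: min(10*4^6, 2460) = 2460
  i=7: min(10*4^7, 2460) = 2460
  i=8: min(10*4^8, 2460) = 2460
  i=9: min(10*4^9, 2460) = 2460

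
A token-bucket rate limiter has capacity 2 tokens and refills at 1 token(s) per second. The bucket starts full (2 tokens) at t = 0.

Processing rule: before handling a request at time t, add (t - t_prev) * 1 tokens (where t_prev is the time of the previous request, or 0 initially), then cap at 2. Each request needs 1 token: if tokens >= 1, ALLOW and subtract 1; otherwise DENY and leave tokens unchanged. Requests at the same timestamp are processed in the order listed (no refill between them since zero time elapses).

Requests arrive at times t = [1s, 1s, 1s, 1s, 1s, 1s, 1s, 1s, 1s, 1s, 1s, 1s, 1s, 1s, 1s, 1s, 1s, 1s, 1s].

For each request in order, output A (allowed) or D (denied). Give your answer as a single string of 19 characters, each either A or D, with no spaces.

Answer: AADDDDDDDDDDDDDDDDD

Derivation:
Simulating step by step:
  req#1 t=1s: ALLOW
  req#2 t=1s: ALLOW
  req#3 t=1s: DENY
  req#4 t=1s: DENY
  req#5 t=1s: DENY
  req#6 t=1s: DENY
  req#7 t=1s: DENY
  req#8 t=1s: DENY
  req#9 t=1s: DENY
  req#10 t=1s: DENY
  req#11 t=1s: DENY
  req#12 t=1s: DENY
  req#13 t=1s: DENY
  req#14 t=1s: DENY
  req#15 t=1s: DENY
  req#16 t=1s: DENY
  req#17 t=1s: DENY
  req#18 t=1s: DENY
  req#19 t=1s: DENY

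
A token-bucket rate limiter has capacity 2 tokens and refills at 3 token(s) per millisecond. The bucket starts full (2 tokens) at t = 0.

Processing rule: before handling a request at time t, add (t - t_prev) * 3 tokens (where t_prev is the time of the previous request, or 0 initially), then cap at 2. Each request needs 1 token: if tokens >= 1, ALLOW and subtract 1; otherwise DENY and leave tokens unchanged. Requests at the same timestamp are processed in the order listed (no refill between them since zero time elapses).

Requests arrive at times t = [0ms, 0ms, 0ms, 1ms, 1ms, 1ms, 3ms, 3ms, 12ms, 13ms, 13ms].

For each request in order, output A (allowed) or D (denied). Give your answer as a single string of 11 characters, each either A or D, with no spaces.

Answer: AADAADAAAAA

Derivation:
Simulating step by step:
  req#1 t=0ms: ALLOW
  req#2 t=0ms: ALLOW
  req#3 t=0ms: DENY
  req#4 t=1ms: ALLOW
  req#5 t=1ms: ALLOW
  req#6 t=1ms: DENY
  req#7 t=3ms: ALLOW
  req#8 t=3ms: ALLOW
  req#9 t=12ms: ALLOW
  req#10 t=13ms: ALLOW
  req#11 t=13ms: ALLOW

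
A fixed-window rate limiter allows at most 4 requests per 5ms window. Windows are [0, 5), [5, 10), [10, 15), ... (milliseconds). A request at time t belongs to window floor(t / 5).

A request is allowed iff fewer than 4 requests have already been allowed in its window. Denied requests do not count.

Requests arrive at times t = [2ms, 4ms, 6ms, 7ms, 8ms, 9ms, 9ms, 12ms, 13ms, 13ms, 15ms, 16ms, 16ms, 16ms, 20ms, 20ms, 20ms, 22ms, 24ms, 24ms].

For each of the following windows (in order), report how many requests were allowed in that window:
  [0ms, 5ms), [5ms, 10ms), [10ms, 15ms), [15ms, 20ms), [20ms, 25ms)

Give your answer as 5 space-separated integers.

Processing requests:
  req#1 t=2ms (window 0): ALLOW
  req#2 t=4ms (window 0): ALLOW
  req#3 t=6ms (window 1): ALLOW
  req#4 t=7ms (window 1): ALLOW
  req#5 t=8ms (window 1): ALLOW
  req#6 t=9ms (window 1): ALLOW
  req#7 t=9ms (window 1): DENY
  req#8 t=12ms (window 2): ALLOW
  req#9 t=13ms (window 2): ALLOW
  req#10 t=13ms (window 2): ALLOW
  req#11 t=15ms (window 3): ALLOW
  req#12 t=16ms (window 3): ALLOW
  req#13 t=16ms (window 3): ALLOW
  req#14 t=16ms (window 3): ALLOW
  req#15 t=20ms (window 4): ALLOW
  req#16 t=20ms (window 4): ALLOW
  req#17 t=20ms (window 4): ALLOW
  req#18 t=22ms (window 4): ALLOW
  req#19 t=24ms (window 4): DENY
  req#20 t=24ms (window 4): DENY

Allowed counts by window: 2 4 3 4 4

Answer: 2 4 3 4 4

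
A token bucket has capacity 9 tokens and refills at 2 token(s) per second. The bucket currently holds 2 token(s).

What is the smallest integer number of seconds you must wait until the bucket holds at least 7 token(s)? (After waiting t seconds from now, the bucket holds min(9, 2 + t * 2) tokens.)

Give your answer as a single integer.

Answer: 3

Derivation:
Need 2 + t * 2 >= 7, so t >= 5/2.
Smallest integer t = ceil(5/2) = 3.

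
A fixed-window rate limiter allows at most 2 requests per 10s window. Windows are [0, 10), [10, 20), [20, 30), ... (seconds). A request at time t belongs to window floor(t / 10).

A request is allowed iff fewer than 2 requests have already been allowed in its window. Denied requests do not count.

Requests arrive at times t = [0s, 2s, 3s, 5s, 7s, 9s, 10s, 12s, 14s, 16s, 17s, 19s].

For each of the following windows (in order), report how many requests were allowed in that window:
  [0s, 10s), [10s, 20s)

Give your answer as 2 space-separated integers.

Answer: 2 2

Derivation:
Processing requests:
  req#1 t=0s (window 0): ALLOW
  req#2 t=2s (window 0): ALLOW
  req#3 t=3s (window 0): DENY
  req#4 t=5s (window 0): DENY
  req#5 t=7s (window 0): DENY
  req#6 t=9s (window 0): DENY
  req#7 t=10s (window 1): ALLOW
  req#8 t=12s (window 1): ALLOW
  req#9 t=14s (window 1): DENY
  req#10 t=16s (window 1): DENY
  req#11 t=17s (window 1): DENY
  req#12 t=19s (window 1): DENY

Allowed counts by window: 2 2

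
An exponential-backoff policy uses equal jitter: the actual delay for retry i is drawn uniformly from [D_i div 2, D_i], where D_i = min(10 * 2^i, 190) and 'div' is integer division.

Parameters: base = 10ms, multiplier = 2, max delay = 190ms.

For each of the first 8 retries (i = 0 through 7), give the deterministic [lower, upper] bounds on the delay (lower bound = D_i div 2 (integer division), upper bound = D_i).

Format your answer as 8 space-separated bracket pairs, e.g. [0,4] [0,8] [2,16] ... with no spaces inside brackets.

Answer: [5,10] [10,20] [20,40] [40,80] [80,160] [95,190] [95,190] [95,190]

Derivation:
Computing bounds per retry:
  i=0: D_i=min(10*2^0,190)=10, bounds=[5,10]
  i=1: D_i=min(10*2^1,190)=20, bounds=[10,20]
  i=2: D_i=min(10*2^2,190)=40, bounds=[20,40]
  i=3: D_i=min(10*2^3,190)=80, bounds=[40,80]
  i=4: D_i=min(10*2^4,190)=160, bounds=[80,160]
  i=5: D_i=min(10*2^5,190)=190, bounds=[95,190]
  i=6: D_i=min(10*2^6,190)=190, bounds=[95,190]
  i=7: D_i=min(10*2^7,190)=190, bounds=[95,190]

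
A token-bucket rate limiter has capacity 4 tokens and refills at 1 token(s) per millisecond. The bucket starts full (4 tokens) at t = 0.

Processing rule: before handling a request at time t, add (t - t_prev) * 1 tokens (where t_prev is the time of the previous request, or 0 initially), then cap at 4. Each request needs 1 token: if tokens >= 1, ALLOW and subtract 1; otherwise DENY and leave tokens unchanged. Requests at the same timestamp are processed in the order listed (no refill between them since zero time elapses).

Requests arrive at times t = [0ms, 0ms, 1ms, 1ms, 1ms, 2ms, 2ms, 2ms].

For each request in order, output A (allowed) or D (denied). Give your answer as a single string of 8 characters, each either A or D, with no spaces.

Simulating step by step:
  req#1 t=0ms: ALLOW
  req#2 t=0ms: ALLOW
  req#3 t=1ms: ALLOW
  req#4 t=1ms: ALLOW
  req#5 t=1ms: ALLOW
  req#6 t=2ms: ALLOW
  req#7 t=2ms: DENY
  req#8 t=2ms: DENY

Answer: AAAAAADD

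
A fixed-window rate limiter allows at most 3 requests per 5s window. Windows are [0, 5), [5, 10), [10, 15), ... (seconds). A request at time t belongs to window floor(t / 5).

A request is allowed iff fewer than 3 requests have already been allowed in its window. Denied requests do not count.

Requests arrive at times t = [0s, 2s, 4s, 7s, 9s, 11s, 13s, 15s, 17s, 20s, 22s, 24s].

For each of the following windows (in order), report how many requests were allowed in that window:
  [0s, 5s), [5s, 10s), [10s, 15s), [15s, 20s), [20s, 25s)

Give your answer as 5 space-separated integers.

Answer: 3 2 2 2 3

Derivation:
Processing requests:
  req#1 t=0s (window 0): ALLOW
  req#2 t=2s (window 0): ALLOW
  req#3 t=4s (window 0): ALLOW
  req#4 t=7s (window 1): ALLOW
  req#5 t=9s (window 1): ALLOW
  req#6 t=11s (window 2): ALLOW
  req#7 t=13s (window 2): ALLOW
  req#8 t=15s (window 3): ALLOW
  req#9 t=17s (window 3): ALLOW
  req#10 t=20s (window 4): ALLOW
  req#11 t=22s (window 4): ALLOW
  req#12 t=24s (window 4): ALLOW

Allowed counts by window: 3 2 2 2 3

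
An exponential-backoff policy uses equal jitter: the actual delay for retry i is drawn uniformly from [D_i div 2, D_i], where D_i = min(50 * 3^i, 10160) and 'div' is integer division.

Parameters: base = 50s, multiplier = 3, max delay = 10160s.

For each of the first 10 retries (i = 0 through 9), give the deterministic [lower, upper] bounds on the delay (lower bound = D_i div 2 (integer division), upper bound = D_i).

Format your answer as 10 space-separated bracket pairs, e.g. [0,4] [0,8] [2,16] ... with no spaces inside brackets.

Answer: [25,50] [75,150] [225,450] [675,1350] [2025,4050] [5080,10160] [5080,10160] [5080,10160] [5080,10160] [5080,10160]

Derivation:
Computing bounds per retry:
  i=0: D_i=min(50*3^0,10160)=50, bounds=[25,50]
  i=1: D_i=min(50*3^1,10160)=150, bounds=[75,150]
  i=2: D_i=min(50*3^2,10160)=450, bounds=[225,450]
  i=3: D_i=min(50*3^3,10160)=1350, bounds=[675,1350]
  i=4: D_i=min(50*3^4,10160)=4050, bounds=[2025,4050]
  i=5: D_i=min(50*3^5,10160)=10160, bounds=[5080,10160]
  i=6: D_i=min(50*3^6,10160)=10160, bounds=[5080,10160]
  i=7: D_i=min(50*3^7,10160)=10160, bounds=[5080,10160]
  i=8: D_i=min(50*3^8,10160)=10160, bounds=[5080,10160]
  i=9: D_i=min(50*3^9,10160)=10160, bounds=[5080,10160]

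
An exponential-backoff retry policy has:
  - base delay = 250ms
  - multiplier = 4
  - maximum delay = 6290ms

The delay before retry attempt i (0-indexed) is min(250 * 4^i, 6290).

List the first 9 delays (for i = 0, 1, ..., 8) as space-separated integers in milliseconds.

Answer: 250 1000 4000 6290 6290 6290 6290 6290 6290

Derivation:
Computing each delay:
  i=0: min(250*4^0, 6290) = 250
  i=1: min(250*4^1, 6290) = 1000
  i=2: min(250*4^2, 6290) = 4000
  i=3: min(250*4^3, 6290) = 6290
  i=4: min(250*4^4, 6290) = 6290
  i=5: min(250*4^5, 6290) = 6290
  i=6: min(250*4^6, 6290) = 6290
  i=7: min(250*4^7, 6290) = 6290
  i=8: min(250*4^8, 6290) = 6290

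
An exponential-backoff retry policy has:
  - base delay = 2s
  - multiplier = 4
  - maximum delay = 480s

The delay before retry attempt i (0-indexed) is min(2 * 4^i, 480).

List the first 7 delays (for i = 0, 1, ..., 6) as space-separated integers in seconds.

Computing each delay:
  i=0: min(2*4^0, 480) = 2
  i=1: min(2*4^1, 480) = 8
  i=2: min(2*4^2, 480) = 32
  i=3: min(2*4^3, 480) = 128
  i=4: min(2*4^4, 480) = 480
  i=5: min(2*4^5, 480) = 480
  i=6: min(2*4^6, 480) = 480

Answer: 2 8 32 128 480 480 480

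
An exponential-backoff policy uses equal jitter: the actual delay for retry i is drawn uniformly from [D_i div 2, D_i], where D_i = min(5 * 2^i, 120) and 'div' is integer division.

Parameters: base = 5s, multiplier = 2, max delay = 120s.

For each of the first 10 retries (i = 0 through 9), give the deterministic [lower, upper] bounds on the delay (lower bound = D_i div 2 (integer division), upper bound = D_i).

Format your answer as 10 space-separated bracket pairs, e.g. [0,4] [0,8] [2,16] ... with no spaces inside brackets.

Answer: [2,5] [5,10] [10,20] [20,40] [40,80] [60,120] [60,120] [60,120] [60,120] [60,120]

Derivation:
Computing bounds per retry:
  i=0: D_i=min(5*2^0,120)=5, bounds=[2,5]
  i=1: D_i=min(5*2^1,120)=10, bounds=[5,10]
  i=2: D_i=min(5*2^2,120)=20, bounds=[10,20]
  i=3: D_i=min(5*2^3,120)=40, bounds=[20,40]
  i=4: D_i=min(5*2^4,120)=80, bounds=[40,80]
  i=5: D_i=min(5*2^5,120)=120, bounds=[60,120]
  i=6: D_i=min(5*2^6,120)=120, bounds=[60,120]
  i=7: D_i=min(5*2^7,120)=120, bounds=[60,120]
  i=8: D_i=min(5*2^8,120)=120, bounds=[60,120]
  i=9: D_i=min(5*2^9,120)=120, bounds=[60,120]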